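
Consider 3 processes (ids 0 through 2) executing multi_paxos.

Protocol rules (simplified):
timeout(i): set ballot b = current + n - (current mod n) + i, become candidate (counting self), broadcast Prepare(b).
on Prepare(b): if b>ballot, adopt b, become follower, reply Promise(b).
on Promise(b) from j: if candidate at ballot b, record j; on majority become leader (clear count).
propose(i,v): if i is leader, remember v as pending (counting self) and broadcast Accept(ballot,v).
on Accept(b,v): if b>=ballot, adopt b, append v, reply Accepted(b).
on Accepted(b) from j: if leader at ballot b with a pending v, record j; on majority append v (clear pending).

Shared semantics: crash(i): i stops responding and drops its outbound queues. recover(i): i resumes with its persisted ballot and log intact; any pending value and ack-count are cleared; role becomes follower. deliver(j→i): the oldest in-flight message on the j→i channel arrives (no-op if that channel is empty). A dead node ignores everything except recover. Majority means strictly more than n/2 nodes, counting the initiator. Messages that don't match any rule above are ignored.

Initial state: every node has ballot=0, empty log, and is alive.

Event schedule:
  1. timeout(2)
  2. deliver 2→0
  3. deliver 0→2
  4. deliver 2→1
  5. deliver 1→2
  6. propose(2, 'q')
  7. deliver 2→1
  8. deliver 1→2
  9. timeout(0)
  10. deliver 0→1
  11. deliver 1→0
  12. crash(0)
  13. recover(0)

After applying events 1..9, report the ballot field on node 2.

after 1 — timeout(2): n2:cand/b5/[-]
after 2 — deliver 2→0: n0:foll/b5/[-]
after 3 — deliver 0→2: n2:lead/b5/[-]
after 4 — deliver 2→1: n1:foll/b5/[-]
after 5 — deliver 1→2: ·
after 6 — propose(2,'q'): ·
after 7 — deliver 2→1: n1:foll/b5/[q]
after 8 — deliver 1→2: n2:lead/b5/[q]
after 9 — timeout(0): n0:cand/b6/[-]

5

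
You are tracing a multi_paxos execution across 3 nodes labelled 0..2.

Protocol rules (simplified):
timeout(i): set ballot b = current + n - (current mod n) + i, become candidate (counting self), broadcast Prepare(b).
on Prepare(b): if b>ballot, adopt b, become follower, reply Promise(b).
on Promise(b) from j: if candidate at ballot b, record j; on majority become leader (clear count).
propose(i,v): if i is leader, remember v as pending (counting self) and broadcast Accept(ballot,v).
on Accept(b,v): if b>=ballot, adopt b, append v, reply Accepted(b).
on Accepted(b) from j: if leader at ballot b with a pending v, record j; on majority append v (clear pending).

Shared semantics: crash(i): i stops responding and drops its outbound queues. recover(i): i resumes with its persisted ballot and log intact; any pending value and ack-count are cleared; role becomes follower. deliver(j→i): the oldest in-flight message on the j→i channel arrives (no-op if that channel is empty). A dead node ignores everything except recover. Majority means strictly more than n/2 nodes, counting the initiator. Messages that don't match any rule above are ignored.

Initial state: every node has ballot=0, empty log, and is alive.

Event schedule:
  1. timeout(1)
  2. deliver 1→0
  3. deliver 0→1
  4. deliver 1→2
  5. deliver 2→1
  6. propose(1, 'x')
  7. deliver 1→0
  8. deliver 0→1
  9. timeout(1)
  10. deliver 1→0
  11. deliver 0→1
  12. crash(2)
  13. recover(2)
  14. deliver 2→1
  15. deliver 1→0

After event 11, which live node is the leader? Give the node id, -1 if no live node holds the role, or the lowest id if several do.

e1 timeout(1): 1[cand,b=4,-]
e2 deliver 1→0: 0[foll,b=4,-]
e3 deliver 0→1: 1[lead,b=4,-]
e4 deliver 1→2: 2[foll,b=4,-]
e5 deliver 2→1: ·
e6 propose(1,'x'): ·
e7 deliver 1→0: 0[foll,b=4,x]
e8 deliver 0→1: 1[lead,b=4,x]
e9 timeout(1): 1[cand,b=7,x]
e10 deliver 1→0: 0[foll,b=7,x]
e11 deliver 0→1: 1[lead,b=7,x]

1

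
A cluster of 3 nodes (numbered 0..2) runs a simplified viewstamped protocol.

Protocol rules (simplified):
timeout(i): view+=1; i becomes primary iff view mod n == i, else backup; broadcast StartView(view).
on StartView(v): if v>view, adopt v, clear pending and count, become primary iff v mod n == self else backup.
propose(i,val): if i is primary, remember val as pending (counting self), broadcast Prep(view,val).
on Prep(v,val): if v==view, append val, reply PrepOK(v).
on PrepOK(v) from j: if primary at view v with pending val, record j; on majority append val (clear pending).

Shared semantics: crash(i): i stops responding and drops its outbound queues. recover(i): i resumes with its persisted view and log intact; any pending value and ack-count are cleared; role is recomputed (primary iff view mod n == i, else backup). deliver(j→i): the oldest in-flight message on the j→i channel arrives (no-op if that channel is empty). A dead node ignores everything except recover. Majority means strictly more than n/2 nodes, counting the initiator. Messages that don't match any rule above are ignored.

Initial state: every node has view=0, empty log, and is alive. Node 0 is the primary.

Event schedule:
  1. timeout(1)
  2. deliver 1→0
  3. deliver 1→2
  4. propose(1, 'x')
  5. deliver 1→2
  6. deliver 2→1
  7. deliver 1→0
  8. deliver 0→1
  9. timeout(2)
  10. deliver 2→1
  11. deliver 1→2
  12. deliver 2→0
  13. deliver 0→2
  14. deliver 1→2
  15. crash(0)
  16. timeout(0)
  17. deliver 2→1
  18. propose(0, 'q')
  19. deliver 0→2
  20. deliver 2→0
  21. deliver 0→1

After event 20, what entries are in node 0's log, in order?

after 1 — timeout(1): n1:prim/v1/[-]
after 2 — deliver 1→0: n0:back/v1/[-]
after 3 — deliver 1→2: n2:back/v1/[-]
after 4 — propose(1,'x'): ·
after 5 — deliver 1→2: n2:back/v1/[x]
after 6 — deliver 2→1: n1:prim/v1/[x]
after 7 — deliver 1→0: n0:back/v1/[x]
after 8 — deliver 0→1: ·
after 9 — timeout(2): n2:prim/v2/[x]
after 10 — deliver 2→1: n1:back/v2/[x]
after 11 — deliver 1→2: ·
after 12 — deliver 2→0: n0:back/v2/[x]
after 13 — deliver 0→2: ·
after 14 — deliver 1→2: ·
after 15 — crash(0): n0:✗back/v2/[x]
after 16 — timeout(0): ·
after 17 — deliver 2→1: ·
after 18 — propose(0,'q'): ·
after 19 — deliver 0→2: ·
after 20 — deliver 2→0: ·

x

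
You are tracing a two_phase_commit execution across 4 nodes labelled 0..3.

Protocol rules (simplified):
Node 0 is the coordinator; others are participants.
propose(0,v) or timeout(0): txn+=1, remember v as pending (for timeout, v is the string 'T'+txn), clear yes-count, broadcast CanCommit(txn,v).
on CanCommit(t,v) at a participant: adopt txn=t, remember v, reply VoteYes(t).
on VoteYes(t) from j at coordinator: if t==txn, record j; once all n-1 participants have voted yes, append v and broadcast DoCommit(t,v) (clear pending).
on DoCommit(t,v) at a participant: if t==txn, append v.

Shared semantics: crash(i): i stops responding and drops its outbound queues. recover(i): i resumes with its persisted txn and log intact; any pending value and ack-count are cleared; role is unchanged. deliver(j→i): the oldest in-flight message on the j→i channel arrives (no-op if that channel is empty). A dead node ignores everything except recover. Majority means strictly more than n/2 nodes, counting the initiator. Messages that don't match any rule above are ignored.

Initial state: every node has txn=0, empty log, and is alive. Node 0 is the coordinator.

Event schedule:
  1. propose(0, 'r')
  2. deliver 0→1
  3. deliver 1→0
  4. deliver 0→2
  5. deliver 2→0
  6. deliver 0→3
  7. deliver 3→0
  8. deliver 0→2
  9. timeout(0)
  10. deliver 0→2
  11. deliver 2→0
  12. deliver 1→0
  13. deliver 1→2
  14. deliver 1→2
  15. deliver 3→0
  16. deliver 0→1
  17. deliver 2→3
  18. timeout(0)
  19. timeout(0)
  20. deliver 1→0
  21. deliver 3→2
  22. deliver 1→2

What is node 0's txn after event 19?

[1] propose(0,'r') → N0(coor t1 [-])
[2] deliver 0→1 → N1(part t1 [-])
[3] deliver 1→0 → ∅
[4] deliver 0→2 → N2(part t1 [-])
[5] deliver 2→0 → ∅
[6] deliver 0→3 → N3(part t1 [-])
[7] deliver 3→0 → N0(coor t1 [r])
[8] deliver 0→2 → N2(part t1 [r])
[9] timeout(0) → N0(coor t2 [r])
[10] deliver 0→2 → N2(part t2 [r])
[11] deliver 2→0 → ∅
[12] deliver 1→0 → ∅
[13] deliver 1→2 → ∅
[14] deliver 1→2 → ∅
[15] deliver 3→0 → ∅
[16] deliver 0→1 → N1(part t1 [r])
[17] deliver 2→3 → ∅
[18] timeout(0) → N0(coor t3 [r])
[19] timeout(0) → N0(coor t4 [r])

4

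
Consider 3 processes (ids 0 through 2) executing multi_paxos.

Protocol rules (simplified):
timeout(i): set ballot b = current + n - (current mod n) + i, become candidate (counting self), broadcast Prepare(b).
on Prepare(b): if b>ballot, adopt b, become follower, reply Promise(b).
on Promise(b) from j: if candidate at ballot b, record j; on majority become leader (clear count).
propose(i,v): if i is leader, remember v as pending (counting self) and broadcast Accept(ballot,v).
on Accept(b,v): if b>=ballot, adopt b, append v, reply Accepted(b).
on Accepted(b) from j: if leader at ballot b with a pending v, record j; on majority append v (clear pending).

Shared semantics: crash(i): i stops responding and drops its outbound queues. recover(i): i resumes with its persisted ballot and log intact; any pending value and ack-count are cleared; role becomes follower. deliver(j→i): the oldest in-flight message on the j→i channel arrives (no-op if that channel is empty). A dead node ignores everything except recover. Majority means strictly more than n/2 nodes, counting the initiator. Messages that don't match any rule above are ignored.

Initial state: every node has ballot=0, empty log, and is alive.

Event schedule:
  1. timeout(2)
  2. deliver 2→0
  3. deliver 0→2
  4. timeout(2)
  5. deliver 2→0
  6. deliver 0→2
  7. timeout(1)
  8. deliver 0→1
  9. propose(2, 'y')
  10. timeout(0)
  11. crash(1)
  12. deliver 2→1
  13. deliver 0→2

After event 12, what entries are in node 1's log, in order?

after 1 — timeout(2): n2:cand/b5/[-]
after 2 — deliver 2→0: n0:foll/b5/[-]
after 3 — deliver 0→2: n2:lead/b5/[-]
after 4 — timeout(2): n2:cand/b8/[-]
after 5 — deliver 2→0: n0:foll/b8/[-]
after 6 — deliver 0→2: n2:lead/b8/[-]
after 7 — timeout(1): n1:cand/b4/[-]
after 8 — deliver 0→1: ·
after 9 — propose(2,'y'): ·
after 10 — timeout(0): n0:cand/b9/[-]
after 11 — crash(1): n1:✗cand/b4/[-]
after 12 — deliver 2→1: ·

empty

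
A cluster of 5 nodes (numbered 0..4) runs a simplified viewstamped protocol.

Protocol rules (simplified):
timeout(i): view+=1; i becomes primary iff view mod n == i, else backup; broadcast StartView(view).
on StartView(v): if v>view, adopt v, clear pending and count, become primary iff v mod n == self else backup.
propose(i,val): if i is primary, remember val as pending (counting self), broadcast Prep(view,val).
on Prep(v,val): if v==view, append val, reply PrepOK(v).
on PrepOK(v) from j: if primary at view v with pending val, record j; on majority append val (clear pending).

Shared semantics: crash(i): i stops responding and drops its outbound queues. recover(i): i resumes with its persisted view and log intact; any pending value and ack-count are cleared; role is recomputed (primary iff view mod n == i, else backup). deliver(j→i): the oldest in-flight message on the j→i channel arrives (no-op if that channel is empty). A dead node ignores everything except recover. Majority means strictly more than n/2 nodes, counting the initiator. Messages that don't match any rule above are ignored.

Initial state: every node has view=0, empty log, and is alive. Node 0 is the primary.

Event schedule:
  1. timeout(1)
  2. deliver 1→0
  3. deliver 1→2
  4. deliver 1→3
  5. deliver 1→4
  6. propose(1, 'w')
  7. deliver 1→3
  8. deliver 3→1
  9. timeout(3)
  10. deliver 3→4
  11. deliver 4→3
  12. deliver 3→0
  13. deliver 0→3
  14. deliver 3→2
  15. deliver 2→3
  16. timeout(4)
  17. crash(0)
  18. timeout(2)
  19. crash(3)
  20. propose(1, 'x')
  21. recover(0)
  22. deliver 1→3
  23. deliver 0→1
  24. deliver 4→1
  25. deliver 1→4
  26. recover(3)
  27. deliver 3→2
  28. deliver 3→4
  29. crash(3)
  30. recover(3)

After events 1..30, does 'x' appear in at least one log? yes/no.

no

e1 timeout(1): 1[prim,v=1,-]
e2 deliver 1→0: 0[back,v=1,-]
e3 deliver 1→2: 2[back,v=1,-]
e4 deliver 1→3: 3[back,v=1,-]
e5 deliver 1→4: 4[back,v=1,-]
e6 propose(1,'w'): ·
e7 deliver 1→3: 3[back,v=1,w]
e8 deliver 3→1: ·
e9 timeout(3): 3[back,v=2,w]
e10 deliver 3→4: 4[back,v=2,-]
e11 deliver 4→3: ·
e12 deliver 3→0: 0[back,v=2,-]
e13 deliver 0→3: ·
e14 deliver 3→2: 2[prim,v=2,-]
e15 deliver 2→3: ·
e16 timeout(4): 4[back,v=3,-]
e17 crash(0): 0[✗back,v=2,-]
e18 timeout(2): 2[back,v=3,-]
e19 crash(3): 3[✗back,v=2,w]
e20 propose(1,'x'): ·
e21 recover(0): 0[back,v=2,-]
e22 deliver 1→3: ·
e23 deliver 0→1: ·
e24 deliver 4→1: 1[back,v=3,-]
e25 deliver 1→4: ·
e26 recover(3): 3[back,v=2,w]
e27 deliver 3→2: ·
e28 deliver 3→4: ·
e29 crash(3): 3[✗back,v=2,w]
e30 recover(3): 3[back,v=2,w]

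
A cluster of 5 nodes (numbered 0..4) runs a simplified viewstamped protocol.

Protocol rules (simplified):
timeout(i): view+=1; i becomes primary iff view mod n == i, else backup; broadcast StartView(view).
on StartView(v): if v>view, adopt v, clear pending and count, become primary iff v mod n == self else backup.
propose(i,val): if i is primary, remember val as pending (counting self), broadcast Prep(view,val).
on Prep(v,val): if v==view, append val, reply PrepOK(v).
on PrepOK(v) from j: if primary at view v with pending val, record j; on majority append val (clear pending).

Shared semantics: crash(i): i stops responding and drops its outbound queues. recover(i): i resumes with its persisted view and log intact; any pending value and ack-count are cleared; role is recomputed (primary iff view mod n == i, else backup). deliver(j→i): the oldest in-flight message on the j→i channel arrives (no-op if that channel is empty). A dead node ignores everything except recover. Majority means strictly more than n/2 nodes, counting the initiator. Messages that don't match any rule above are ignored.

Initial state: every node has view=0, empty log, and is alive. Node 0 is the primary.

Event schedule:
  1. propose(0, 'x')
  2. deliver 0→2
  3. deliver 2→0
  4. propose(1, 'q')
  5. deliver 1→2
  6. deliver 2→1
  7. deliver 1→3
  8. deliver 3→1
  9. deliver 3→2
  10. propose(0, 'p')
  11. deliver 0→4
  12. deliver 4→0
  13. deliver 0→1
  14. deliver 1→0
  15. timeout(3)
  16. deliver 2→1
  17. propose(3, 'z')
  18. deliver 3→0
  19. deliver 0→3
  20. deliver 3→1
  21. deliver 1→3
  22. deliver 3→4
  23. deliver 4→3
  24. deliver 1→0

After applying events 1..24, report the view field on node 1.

1

step 1 propose(0,'x'): —
step 2 deliver 0→2: 2={back,v=0,log=x}
step 3 deliver 2→0: —
step 4 propose(1,'q'): —
step 5 deliver 1→2: —
step 6 deliver 2→1: —
step 7 deliver 1→3: —
step 8 deliver 3→1: —
step 9 deliver 3→2: —
step 10 propose(0,'p'): —
step 11 deliver 0→4: 4={back,v=0,log=x}
step 12 deliver 4→0: —
step 13 deliver 0→1: 1={back,v=0,log=x}
step 14 deliver 1→0: 0={prim,v=0,log=p}
step 15 timeout(3): 3={back,v=1,log=-}
step 16 deliver 2→1: —
step 17 propose(3,'z'): —
step 18 deliver 3→0: 0={back,v=1,log=p}
step 19 deliver 0→3: —
step 20 deliver 3→1: 1={prim,v=1,log=x}
step 21 deliver 1→3: —
step 22 deliver 3→4: 4={back,v=1,log=x}
step 23 deliver 4→3: —
step 24 deliver 1→0: —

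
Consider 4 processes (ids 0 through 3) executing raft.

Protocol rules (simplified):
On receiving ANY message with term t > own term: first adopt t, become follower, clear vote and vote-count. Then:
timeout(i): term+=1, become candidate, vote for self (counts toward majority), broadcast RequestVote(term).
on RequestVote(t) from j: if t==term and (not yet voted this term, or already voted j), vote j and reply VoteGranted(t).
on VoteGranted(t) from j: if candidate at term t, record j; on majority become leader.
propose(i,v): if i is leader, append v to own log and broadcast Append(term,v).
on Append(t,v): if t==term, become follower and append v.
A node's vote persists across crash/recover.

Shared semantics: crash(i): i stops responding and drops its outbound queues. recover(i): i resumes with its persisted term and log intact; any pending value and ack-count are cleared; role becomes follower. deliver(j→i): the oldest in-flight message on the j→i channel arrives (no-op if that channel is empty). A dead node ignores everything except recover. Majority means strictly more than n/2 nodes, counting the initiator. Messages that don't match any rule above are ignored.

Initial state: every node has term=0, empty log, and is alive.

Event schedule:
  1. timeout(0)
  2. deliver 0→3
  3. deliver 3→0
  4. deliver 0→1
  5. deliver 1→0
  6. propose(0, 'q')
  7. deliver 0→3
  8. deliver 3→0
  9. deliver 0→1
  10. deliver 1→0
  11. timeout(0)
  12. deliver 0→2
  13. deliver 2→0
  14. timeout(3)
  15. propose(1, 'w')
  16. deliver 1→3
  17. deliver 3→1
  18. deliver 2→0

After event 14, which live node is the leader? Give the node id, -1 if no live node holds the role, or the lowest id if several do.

after 1 — timeout(0): n0:cand/t1/[-]
after 2 — deliver 0→3: n3:foll/t1/[-]
after 3 — deliver 3→0: ·
after 4 — deliver 0→1: n1:foll/t1/[-]
after 5 — deliver 1→0: n0:lead/t1/[-]
after 6 — propose(0,'q'): n0:lead/t1/[q]
after 7 — deliver 0→3: n3:foll/t1/[q]
after 8 — deliver 3→0: ·
after 9 — deliver 0→1: n1:foll/t1/[q]
after 10 — deliver 1→0: ·
after 11 — timeout(0): n0:cand/t2/[q]
after 12 — deliver 0→2: n2:foll/t1/[-]
after 13 — deliver 2→0: ·
after 14 — timeout(3): n3:cand/t2/[q]

-1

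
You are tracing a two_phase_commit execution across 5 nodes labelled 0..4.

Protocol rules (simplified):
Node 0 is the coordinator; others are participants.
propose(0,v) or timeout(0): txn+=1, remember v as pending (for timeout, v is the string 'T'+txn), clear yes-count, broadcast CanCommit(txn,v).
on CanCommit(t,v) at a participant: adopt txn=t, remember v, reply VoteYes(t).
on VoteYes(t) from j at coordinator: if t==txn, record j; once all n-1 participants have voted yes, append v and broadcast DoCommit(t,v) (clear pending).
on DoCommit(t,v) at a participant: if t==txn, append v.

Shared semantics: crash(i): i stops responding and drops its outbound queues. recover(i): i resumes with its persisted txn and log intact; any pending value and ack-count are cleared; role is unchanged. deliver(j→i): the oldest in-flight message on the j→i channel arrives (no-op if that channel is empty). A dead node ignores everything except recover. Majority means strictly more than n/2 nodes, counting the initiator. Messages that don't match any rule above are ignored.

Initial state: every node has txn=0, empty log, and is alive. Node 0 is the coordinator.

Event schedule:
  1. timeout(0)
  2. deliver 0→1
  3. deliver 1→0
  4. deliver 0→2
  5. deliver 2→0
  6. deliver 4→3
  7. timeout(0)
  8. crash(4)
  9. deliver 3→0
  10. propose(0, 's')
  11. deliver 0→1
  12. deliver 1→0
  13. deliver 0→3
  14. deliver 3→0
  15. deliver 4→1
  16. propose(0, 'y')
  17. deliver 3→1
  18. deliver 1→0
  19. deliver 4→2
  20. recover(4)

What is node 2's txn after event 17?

1

step 1 timeout(0): 0={coor,t=1,log=-}
step 2 deliver 0→1: 1={part,t=1,log=-}
step 3 deliver 1→0: —
step 4 deliver 0→2: 2={part,t=1,log=-}
step 5 deliver 2→0: —
step 6 deliver 4→3: —
step 7 timeout(0): 0={coor,t=2,log=-}
step 8 crash(4): 4={✗part,t=0,log=-}
step 9 deliver 3→0: —
step 10 propose(0,'s'): 0={coor,t=3,log=-}
step 11 deliver 0→1: 1={part,t=2,log=-}
step 12 deliver 1→0: —
step 13 deliver 0→3: 3={part,t=1,log=-}
step 14 deliver 3→0: —
step 15 deliver 4→1: —
step 16 propose(0,'y'): 0={coor,t=4,log=-}
step 17 deliver 3→1: —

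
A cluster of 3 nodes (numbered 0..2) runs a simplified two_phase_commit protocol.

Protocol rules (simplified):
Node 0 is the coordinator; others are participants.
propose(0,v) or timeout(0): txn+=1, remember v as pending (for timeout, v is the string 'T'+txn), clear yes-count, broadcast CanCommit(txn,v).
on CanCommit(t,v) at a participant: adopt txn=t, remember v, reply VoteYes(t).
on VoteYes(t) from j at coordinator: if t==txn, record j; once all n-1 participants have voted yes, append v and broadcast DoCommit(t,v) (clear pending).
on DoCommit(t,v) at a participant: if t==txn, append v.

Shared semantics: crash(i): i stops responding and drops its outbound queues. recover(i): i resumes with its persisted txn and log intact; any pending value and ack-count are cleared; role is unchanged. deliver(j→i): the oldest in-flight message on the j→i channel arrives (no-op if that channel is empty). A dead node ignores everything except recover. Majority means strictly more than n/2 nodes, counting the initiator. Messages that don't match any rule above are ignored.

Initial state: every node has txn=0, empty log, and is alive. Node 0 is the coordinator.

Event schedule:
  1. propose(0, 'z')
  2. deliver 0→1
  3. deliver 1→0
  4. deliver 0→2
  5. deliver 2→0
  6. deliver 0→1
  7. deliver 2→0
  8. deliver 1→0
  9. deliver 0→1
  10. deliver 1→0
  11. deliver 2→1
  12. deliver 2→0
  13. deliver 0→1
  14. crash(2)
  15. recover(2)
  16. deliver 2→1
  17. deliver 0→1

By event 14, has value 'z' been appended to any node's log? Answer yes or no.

step 1 propose(0,'z'): 0={coor,t=1,log=-}
step 2 deliver 0→1: 1={part,t=1,log=-}
step 3 deliver 1→0: —
step 4 deliver 0→2: 2={part,t=1,log=-}
step 5 deliver 2→0: 0={coor,t=1,log=z}
step 6 deliver 0→1: 1={part,t=1,log=z}
step 7 deliver 2→0: —
step 8 deliver 1→0: —
step 9 deliver 0→1: —
step 10 deliver 1→0: —
step 11 deliver 2→1: —
step 12 deliver 2→0: —
step 13 deliver 0→1: —
step 14 crash(2): 2={✗part,t=1,log=-}

yes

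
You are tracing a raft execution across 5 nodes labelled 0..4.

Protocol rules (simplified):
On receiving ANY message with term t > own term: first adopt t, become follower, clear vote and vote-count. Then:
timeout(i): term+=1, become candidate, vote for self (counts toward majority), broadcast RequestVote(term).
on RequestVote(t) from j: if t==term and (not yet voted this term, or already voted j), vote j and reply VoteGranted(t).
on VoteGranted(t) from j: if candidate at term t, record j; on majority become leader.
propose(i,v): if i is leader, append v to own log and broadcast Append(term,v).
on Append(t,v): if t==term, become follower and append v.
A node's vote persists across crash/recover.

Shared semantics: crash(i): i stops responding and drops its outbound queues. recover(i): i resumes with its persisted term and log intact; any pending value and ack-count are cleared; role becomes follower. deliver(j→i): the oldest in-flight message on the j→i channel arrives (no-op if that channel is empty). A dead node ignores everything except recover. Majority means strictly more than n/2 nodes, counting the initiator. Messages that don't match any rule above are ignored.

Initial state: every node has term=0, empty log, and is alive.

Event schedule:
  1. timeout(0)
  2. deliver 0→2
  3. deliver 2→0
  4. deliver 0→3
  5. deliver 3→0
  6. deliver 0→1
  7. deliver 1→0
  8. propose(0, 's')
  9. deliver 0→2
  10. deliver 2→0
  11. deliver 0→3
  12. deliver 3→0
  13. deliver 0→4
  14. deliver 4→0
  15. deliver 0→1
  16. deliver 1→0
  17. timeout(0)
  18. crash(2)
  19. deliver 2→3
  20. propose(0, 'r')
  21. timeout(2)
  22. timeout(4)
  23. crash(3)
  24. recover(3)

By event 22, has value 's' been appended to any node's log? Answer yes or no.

e1 timeout(0): 0[cand,t=1,-]
e2 deliver 0→2: 2[foll,t=1,-]
e3 deliver 2→0: ·
e4 deliver 0→3: 3[foll,t=1,-]
e5 deliver 3→0: 0[lead,t=1,-]
e6 deliver 0→1: 1[foll,t=1,-]
e7 deliver 1→0: ·
e8 propose(0,'s'): 0[lead,t=1,s]
e9 deliver 0→2: 2[foll,t=1,s]
e10 deliver 2→0: ·
e11 deliver 0→3: 3[foll,t=1,s]
e12 deliver 3→0: ·
e13 deliver 0→4: 4[foll,t=1,-]
e14 deliver 4→0: ·
e15 deliver 0→1: 1[foll,t=1,s]
e16 deliver 1→0: ·
e17 timeout(0): 0[cand,t=2,s]
e18 crash(2): 2[✗foll,t=1,s]
e19 deliver 2→3: ·
e20 propose(0,'r'): ·
e21 timeout(2): ·
e22 timeout(4): 4[cand,t=2,-]

yes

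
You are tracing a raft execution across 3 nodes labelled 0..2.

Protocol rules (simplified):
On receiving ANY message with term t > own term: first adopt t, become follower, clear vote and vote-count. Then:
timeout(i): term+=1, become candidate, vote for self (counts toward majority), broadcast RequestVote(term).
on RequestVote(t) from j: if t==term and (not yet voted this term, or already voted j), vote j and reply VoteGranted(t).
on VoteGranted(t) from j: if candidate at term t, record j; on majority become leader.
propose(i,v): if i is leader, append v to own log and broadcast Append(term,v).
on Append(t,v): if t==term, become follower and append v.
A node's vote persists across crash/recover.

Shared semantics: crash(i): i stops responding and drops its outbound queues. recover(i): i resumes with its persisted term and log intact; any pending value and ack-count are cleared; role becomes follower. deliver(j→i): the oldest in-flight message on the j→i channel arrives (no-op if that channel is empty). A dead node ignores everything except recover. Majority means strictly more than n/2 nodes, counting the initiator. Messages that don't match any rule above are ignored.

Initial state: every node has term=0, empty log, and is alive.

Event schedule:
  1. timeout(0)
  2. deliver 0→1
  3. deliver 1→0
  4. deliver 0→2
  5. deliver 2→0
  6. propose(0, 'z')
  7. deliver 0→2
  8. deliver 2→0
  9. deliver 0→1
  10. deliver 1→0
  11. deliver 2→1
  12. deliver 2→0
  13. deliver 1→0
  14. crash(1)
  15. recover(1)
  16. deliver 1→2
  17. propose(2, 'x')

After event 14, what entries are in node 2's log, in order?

step 1 timeout(0): 0={cand,t=1,log=-}
step 2 deliver 0→1: 1={foll,t=1,log=-}
step 3 deliver 1→0: 0={lead,t=1,log=-}
step 4 deliver 0→2: 2={foll,t=1,log=-}
step 5 deliver 2→0: —
step 6 propose(0,'z'): 0={lead,t=1,log=z}
step 7 deliver 0→2: 2={foll,t=1,log=z}
step 8 deliver 2→0: —
step 9 deliver 0→1: 1={foll,t=1,log=z}
step 10 deliver 1→0: —
step 11 deliver 2→1: —
step 12 deliver 2→0: —
step 13 deliver 1→0: —
step 14 crash(1): 1={✗foll,t=1,log=z}

z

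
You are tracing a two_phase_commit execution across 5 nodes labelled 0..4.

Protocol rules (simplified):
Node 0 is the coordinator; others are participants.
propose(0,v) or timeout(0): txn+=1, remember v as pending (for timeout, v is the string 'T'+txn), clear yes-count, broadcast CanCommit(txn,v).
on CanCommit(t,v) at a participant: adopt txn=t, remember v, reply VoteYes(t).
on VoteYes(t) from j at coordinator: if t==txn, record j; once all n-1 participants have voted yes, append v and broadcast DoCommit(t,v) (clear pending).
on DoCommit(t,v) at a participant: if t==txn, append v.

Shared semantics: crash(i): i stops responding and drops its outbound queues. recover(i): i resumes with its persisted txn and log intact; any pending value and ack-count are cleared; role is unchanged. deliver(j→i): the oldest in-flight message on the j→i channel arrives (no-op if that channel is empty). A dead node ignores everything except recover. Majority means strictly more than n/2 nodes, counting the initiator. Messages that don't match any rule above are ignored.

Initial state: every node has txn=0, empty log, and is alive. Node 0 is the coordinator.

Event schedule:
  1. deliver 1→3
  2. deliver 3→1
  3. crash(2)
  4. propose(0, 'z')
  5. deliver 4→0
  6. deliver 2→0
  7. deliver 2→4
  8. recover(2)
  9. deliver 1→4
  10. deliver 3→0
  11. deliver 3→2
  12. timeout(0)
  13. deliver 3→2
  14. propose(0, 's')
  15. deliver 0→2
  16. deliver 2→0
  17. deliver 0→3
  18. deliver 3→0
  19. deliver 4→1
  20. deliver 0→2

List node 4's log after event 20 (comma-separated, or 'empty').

empty

after 1 — deliver 1→3: ·
after 2 — deliver 3→1: ·
after 3 — crash(2): n2:✗part/t0/[-]
after 4 — propose(0,'z'): n0:coor/t1/[-]
after 5 — deliver 4→0: ·
after 6 — deliver 2→0: ·
after 7 — deliver 2→4: ·
after 8 — recover(2): n2:part/t0/[-]
after 9 — deliver 1→4: ·
after 10 — deliver 3→0: ·
after 11 — deliver 3→2: ·
after 12 — timeout(0): n0:coor/t2/[-]
after 13 — deliver 3→2: ·
after 14 — propose(0,'s'): n0:coor/t3/[-]
after 15 — deliver 0→2: n2:part/t1/[-]
after 16 — deliver 2→0: ·
after 17 — deliver 0→3: n3:part/t1/[-]
after 18 — deliver 3→0: ·
after 19 — deliver 4→1: ·
after 20 — deliver 0→2: n2:part/t2/[-]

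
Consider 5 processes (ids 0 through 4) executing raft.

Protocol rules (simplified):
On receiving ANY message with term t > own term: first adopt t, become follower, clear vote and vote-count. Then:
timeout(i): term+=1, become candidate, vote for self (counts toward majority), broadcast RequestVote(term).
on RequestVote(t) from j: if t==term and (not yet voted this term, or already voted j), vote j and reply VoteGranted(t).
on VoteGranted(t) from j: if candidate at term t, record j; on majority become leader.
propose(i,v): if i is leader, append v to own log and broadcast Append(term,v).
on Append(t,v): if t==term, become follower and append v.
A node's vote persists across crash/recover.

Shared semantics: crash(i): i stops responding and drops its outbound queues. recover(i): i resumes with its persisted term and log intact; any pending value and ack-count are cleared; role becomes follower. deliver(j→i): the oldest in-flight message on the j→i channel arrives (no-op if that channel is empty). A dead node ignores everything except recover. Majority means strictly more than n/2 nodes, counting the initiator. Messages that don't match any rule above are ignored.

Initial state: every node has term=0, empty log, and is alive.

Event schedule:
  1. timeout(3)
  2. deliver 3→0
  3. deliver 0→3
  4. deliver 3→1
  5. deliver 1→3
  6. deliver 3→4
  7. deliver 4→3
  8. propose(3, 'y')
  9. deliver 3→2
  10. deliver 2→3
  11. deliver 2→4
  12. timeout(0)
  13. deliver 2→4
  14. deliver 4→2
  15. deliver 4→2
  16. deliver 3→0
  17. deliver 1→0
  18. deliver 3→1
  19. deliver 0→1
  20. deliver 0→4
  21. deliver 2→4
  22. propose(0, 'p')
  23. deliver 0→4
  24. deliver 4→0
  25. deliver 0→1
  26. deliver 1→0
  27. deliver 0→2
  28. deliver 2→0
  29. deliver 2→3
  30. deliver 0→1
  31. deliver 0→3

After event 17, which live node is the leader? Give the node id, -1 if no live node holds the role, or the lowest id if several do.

3

after 1 — timeout(3): n3:cand/t1/[-]
after 2 — deliver 3→0: n0:foll/t1/[-]
after 3 — deliver 0→3: ·
after 4 — deliver 3→1: n1:foll/t1/[-]
after 5 — deliver 1→3: n3:lead/t1/[-]
after 6 — deliver 3→4: n4:foll/t1/[-]
after 7 — deliver 4→3: ·
after 8 — propose(3,'y'): n3:lead/t1/[y]
after 9 — deliver 3→2: n2:foll/t1/[-]
after 10 — deliver 2→3: ·
after 11 — deliver 2→4: ·
after 12 — timeout(0): n0:cand/t2/[-]
after 13 — deliver 2→4: ·
after 14 — deliver 4→2: ·
after 15 — deliver 4→2: ·
after 16 — deliver 3→0: ·
after 17 — deliver 1→0: ·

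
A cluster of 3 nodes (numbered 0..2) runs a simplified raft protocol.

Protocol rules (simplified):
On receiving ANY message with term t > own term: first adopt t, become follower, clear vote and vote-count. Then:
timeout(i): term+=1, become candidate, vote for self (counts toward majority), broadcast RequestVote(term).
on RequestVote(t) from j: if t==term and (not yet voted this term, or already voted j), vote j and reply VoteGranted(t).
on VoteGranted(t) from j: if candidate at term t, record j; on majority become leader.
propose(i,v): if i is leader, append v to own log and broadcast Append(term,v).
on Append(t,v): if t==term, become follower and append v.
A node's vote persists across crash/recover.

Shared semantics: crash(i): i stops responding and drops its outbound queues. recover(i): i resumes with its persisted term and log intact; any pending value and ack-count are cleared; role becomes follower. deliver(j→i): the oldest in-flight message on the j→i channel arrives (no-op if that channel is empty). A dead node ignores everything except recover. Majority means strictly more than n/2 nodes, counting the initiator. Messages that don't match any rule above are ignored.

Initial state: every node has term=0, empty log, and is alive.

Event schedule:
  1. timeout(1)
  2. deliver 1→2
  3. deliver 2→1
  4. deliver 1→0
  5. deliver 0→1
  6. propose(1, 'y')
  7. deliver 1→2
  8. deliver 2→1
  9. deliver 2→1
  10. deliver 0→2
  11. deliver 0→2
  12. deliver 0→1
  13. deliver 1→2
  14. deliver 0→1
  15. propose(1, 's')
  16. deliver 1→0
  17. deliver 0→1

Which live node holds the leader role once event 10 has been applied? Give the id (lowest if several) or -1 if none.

1

e1 timeout(1): 1[cand,t=1,-]
e2 deliver 1→2: 2[foll,t=1,-]
e3 deliver 2→1: 1[lead,t=1,-]
e4 deliver 1→0: 0[foll,t=1,-]
e5 deliver 0→1: ·
e6 propose(1,'y'): 1[lead,t=1,y]
e7 deliver 1→2: 2[foll,t=1,y]
e8 deliver 2→1: ·
e9 deliver 2→1: ·
e10 deliver 0→2: ·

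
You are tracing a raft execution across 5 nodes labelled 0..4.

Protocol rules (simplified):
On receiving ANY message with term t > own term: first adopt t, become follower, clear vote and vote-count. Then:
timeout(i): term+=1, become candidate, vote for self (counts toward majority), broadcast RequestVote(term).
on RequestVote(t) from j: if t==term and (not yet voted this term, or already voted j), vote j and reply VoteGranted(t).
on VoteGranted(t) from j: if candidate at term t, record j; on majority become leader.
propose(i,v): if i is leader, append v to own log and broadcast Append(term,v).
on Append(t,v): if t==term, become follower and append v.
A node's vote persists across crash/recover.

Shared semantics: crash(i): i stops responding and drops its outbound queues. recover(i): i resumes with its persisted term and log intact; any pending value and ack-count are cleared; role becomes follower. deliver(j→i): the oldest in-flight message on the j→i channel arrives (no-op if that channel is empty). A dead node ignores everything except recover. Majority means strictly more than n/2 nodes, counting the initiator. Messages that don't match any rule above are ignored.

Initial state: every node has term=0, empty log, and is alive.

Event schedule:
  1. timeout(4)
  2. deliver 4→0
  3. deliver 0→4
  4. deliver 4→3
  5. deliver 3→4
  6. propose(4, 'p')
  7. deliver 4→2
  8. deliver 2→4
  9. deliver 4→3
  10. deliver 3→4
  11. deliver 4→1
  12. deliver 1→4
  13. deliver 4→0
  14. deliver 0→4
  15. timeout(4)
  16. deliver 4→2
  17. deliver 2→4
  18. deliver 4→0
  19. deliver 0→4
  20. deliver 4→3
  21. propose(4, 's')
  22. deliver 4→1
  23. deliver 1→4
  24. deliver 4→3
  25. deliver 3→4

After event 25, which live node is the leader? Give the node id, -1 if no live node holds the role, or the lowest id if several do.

after 1 — timeout(4): n4:cand/t1/[-]
after 2 — deliver 4→0: n0:foll/t1/[-]
after 3 — deliver 0→4: ·
after 4 — deliver 4→3: n3:foll/t1/[-]
after 5 — deliver 3→4: n4:lead/t1/[-]
after 6 — propose(4,'p'): n4:lead/t1/[p]
after 7 — deliver 4→2: n2:foll/t1/[-]
after 8 — deliver 2→4: ·
after 9 — deliver 4→3: n3:foll/t1/[p]
after 10 — deliver 3→4: ·
after 11 — deliver 4→1: n1:foll/t1/[-]
after 12 — deliver 1→4: ·
after 13 — deliver 4→0: n0:foll/t1/[p]
after 14 — deliver 0→4: ·
after 15 — timeout(4): n4:cand/t2/[p]
after 16 — deliver 4→2: n2:foll/t1/[p]
after 17 — deliver 2→4: ·
after 18 — deliver 4→0: n0:foll/t2/[p]
after 19 — deliver 0→4: ·
after 20 — deliver 4→3: n3:foll/t2/[p]
after 21 — propose(4,'s'): ·
after 22 — deliver 4→1: n1:foll/t1/[p]
after 23 — deliver 1→4: ·
after 24 — deliver 4→3: ·
after 25 — deliver 3→4: n4:lead/t2/[p]

4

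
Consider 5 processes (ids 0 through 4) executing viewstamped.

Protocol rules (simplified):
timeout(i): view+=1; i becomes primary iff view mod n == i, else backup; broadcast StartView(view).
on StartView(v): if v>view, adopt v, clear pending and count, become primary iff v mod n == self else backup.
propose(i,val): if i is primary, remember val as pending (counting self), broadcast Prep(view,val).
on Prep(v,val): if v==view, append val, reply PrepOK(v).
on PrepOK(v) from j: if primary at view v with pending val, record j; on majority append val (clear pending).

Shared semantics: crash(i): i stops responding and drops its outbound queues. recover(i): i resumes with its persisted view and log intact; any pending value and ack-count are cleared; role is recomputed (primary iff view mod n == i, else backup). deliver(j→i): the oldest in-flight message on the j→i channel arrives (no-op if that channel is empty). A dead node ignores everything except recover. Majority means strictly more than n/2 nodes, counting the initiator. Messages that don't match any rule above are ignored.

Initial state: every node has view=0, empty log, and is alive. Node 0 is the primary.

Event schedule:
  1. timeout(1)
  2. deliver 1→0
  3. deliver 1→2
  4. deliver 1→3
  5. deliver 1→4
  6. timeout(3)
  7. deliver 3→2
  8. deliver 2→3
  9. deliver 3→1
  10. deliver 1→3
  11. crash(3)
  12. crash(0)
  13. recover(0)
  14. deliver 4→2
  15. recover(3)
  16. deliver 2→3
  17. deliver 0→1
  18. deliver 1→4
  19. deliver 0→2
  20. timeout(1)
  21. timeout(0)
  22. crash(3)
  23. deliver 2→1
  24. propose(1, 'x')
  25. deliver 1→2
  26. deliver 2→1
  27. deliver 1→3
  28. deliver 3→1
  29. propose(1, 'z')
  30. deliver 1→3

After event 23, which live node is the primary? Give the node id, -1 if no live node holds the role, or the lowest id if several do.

2

e1 timeout(1): 1[prim,v=1,-]
e2 deliver 1→0: 0[back,v=1,-]
e3 deliver 1→2: 2[back,v=1,-]
e4 deliver 1→3: 3[back,v=1,-]
e5 deliver 1→4: 4[back,v=1,-]
e6 timeout(3): 3[back,v=2,-]
e7 deliver 3→2: 2[prim,v=2,-]
e8 deliver 2→3: ·
e9 deliver 3→1: 1[back,v=2,-]
e10 deliver 1→3: ·
e11 crash(3): 3[✗back,v=2,-]
e12 crash(0): 0[✗back,v=1,-]
e13 recover(0): 0[back,v=1,-]
e14 deliver 4→2: ·
e15 recover(3): 3[back,v=2,-]
e16 deliver 2→3: ·
e17 deliver 0→1: ·
e18 deliver 1→4: ·
e19 deliver 0→2: ·
e20 timeout(1): 1[back,v=3,-]
e21 timeout(0): 0[back,v=2,-]
e22 crash(3): 3[✗back,v=2,-]
e23 deliver 2→1: ·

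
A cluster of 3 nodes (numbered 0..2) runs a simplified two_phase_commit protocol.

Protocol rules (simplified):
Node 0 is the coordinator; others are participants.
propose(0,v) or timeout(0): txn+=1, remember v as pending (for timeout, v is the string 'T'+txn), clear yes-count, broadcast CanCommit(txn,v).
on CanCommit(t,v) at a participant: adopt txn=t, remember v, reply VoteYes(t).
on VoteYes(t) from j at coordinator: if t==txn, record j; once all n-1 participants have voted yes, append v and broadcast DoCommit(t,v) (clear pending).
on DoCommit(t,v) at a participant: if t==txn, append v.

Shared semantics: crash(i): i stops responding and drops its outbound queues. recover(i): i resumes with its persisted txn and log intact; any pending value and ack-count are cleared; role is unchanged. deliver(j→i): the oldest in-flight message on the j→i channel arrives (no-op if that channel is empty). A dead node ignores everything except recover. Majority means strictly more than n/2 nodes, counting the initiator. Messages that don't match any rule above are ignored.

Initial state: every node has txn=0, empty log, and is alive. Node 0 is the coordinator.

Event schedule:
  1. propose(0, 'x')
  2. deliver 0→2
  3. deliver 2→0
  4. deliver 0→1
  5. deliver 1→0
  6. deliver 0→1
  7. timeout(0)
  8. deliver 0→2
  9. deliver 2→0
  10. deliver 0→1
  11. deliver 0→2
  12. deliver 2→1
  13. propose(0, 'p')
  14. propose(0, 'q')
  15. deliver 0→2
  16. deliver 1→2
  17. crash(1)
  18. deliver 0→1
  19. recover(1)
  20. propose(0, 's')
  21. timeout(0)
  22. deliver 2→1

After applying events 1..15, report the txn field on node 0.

after 1 — propose(0,'x'): n0:coor/t1/[-]
after 2 — deliver 0→2: n2:part/t1/[-]
after 3 — deliver 2→0: ·
after 4 — deliver 0→1: n1:part/t1/[-]
after 5 — deliver 1→0: n0:coor/t1/[x]
after 6 — deliver 0→1: n1:part/t1/[x]
after 7 — timeout(0): n0:coor/t2/[x]
after 8 — deliver 0→2: n2:part/t1/[x]
after 9 — deliver 2→0: ·
after 10 — deliver 0→1: n1:part/t2/[x]
after 11 — deliver 0→2: n2:part/t2/[x]
after 12 — deliver 2→1: ·
after 13 — propose(0,'p'): n0:coor/t3/[x]
after 14 — propose(0,'q'): n0:coor/t4/[x]
after 15 — deliver 0→2: n2:part/t3/[x]

4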